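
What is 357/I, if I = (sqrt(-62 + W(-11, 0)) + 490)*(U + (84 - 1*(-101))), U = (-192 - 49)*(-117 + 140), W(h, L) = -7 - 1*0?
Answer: -29155/214470917 + 119*I*sqrt(69)/428941834 ≈ -0.00013594 + 2.3045e-6*I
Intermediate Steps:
W(h, L) = -7 (W(h, L) = -7 + 0 = -7)
U = -5543 (U = -241*23 = -5543)
I = -2625420 - 5358*I*sqrt(69) (I = (sqrt(-62 - 7) + 490)*(-5543 + (84 - 1*(-101))) = (sqrt(-69) + 490)*(-5543 + (84 + 101)) = (I*sqrt(69) + 490)*(-5543 + 185) = (490 + I*sqrt(69))*(-5358) = -2625420 - 5358*I*sqrt(69) ≈ -2.6254e+6 - 44507.0*I)
357/I = 357/(-2625420 - 5358*I*sqrt(69))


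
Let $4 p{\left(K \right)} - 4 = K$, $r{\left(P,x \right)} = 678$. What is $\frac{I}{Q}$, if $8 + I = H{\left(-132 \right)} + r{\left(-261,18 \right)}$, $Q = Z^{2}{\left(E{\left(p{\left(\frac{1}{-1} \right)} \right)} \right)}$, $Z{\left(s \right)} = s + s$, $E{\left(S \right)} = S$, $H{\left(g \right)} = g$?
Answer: $\frac{2152}{9} \approx 239.11$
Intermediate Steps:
$p{\left(K \right)} = 1 + \frac{K}{4}$
$Z{\left(s \right)} = 2 s$
$Q = \frac{9}{4}$ ($Q = \left(2 \left(1 + \frac{1}{4 \left(-1\right)}\right)\right)^{2} = \left(2 \left(1 + \frac{1}{4} \left(-1\right)\right)\right)^{2} = \left(2 \left(1 - \frac{1}{4}\right)\right)^{2} = \left(2 \cdot \frac{3}{4}\right)^{2} = \left(\frac{3}{2}\right)^{2} = \frac{9}{4} \approx 2.25$)
$I = 538$ ($I = -8 + \left(-132 + 678\right) = -8 + 546 = 538$)
$\frac{I}{Q} = \frac{538}{\frac{9}{4}} = 538 \cdot \frac{4}{9} = \frac{2152}{9}$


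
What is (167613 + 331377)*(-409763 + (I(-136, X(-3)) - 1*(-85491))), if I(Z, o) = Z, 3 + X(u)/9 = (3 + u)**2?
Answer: -161876347920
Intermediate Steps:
X(u) = -27 + 9*(3 + u)**2
(167613 + 331377)*(-409763 + (I(-136, X(-3)) - 1*(-85491))) = (167613 + 331377)*(-409763 + (-136 - 1*(-85491))) = 498990*(-409763 + (-136 + 85491)) = 498990*(-409763 + 85355) = 498990*(-324408) = -161876347920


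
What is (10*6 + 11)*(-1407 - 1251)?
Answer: -188718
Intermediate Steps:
(10*6 + 11)*(-1407 - 1251) = (60 + 11)*(-2658) = 71*(-2658) = -188718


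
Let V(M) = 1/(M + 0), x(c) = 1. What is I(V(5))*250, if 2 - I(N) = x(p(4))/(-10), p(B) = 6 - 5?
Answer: 525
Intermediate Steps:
p(B) = 1
V(M) = 1/M
I(N) = 21/10 (I(N) = 2 - 1/(-10) = 2 - (-1)/10 = 2 - 1*(-⅒) = 2 + ⅒ = 21/10)
I(V(5))*250 = (21/10)*250 = 525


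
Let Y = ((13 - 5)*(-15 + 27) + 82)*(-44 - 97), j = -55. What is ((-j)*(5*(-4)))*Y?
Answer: 27607800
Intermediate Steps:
Y = -25098 (Y = (8*12 + 82)*(-141) = (96 + 82)*(-141) = 178*(-141) = -25098)
((-j)*(5*(-4)))*Y = ((-1*(-55))*(5*(-4)))*(-25098) = (55*(-20))*(-25098) = -1100*(-25098) = 27607800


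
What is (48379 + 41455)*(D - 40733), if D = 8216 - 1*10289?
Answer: -3845434204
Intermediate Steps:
D = -2073 (D = 8216 - 10289 = -2073)
(48379 + 41455)*(D - 40733) = (48379 + 41455)*(-2073 - 40733) = 89834*(-42806) = -3845434204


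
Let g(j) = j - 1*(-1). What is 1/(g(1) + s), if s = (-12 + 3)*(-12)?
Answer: 1/110 ≈ 0.0090909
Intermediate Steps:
g(j) = 1 + j (g(j) = j + 1 = 1 + j)
s = 108 (s = -9*(-12) = 108)
1/(g(1) + s) = 1/((1 + 1) + 108) = 1/(2 + 108) = 1/110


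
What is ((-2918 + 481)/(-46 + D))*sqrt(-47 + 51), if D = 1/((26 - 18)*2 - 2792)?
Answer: 13530224/127697 ≈ 105.96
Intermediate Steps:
D = -1/2776 (D = 1/(8*2 - 2792) = 1/(16 - 2792) = 1/(-2776) = -1/2776 ≈ -0.00036023)
((-2918 + 481)/(-46 + D))*sqrt(-47 + 51) = ((-2918 + 481)/(-46 - 1/2776))*sqrt(-47 + 51) = (-2437/(-127697/2776))*sqrt(4) = -2437*(-2776/127697)*2 = (6765112/127697)*2 = 13530224/127697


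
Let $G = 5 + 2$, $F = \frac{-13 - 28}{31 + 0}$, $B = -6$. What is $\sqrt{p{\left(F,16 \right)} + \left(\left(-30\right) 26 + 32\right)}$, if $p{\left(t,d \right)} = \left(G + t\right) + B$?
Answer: $\frac{i \sqrt{719138}}{31} \approx 27.355 i$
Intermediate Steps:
$F = - \frac{41}{31} \approx -1.3226$
$G = 7$
$p{\left(t,d \right)} = 1 + t$ ($p{\left(t,d \right)} = \left(7 + t\right) - 6 = 1 + t$)
$\sqrt{p{\left(F,16 \right)} + \left(\left(-30\right) 26 + 32\right)} = \sqrt{\left(1 - \frac{41}{31}\right) + \left(\left(-30\right) 26 + 32\right)} = \sqrt{- \frac{10}{31} + \left(-780 + 32\right)} = \sqrt{- \frac{10}{31} - 748} = \sqrt{- \frac{23198}{31}} = \frac{i \sqrt{719138}}{31}$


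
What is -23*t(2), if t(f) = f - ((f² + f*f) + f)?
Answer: 184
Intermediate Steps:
t(f) = -2*f² (t(f) = f - ((f² + f²) + f) = f - (2*f² + f) = f - (f + 2*f²) = f + (-f - 2*f²) = -2*f²)
-23*t(2) = -(-46)*2² = -(-46)*4 = -23*(-8) = 184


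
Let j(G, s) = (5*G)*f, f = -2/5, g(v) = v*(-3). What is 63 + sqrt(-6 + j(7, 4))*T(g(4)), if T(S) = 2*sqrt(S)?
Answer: 63 - 8*sqrt(15) ≈ 32.016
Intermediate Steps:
g(v) = -3*v
f = -2/5 (f = -2*1/5 = -2/5 ≈ -0.40000)
j(G, s) = -2*G (j(G, s) = (5*G)*(-2/5) = -2*G)
63 + sqrt(-6 + j(7, 4))*T(g(4)) = 63 + sqrt(-6 - 2*7)*(2*sqrt(-3*4)) = 63 + sqrt(-6 - 14)*(2*sqrt(-12)) = 63 + sqrt(-20)*(2*(2*I*sqrt(3))) = 63 + (2*I*sqrt(5))*(4*I*sqrt(3)) = 63 - 8*sqrt(15)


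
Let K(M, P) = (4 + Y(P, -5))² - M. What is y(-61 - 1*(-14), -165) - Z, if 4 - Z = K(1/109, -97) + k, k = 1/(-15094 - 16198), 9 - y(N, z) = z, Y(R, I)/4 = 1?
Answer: 798102351/3410828 ≈ 233.99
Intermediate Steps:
Y(R, I) = 4 (Y(R, I) = 4*1 = 4)
y(N, z) = 9 - z
K(M, P) = 64 - M (K(M, P) = (4 + 4)² - M = 8² - M = 64 - M)
k = -1/31292 (k = 1/(-31292) = -1/31292 ≈ -3.1957e-5)
Z = -204618279/3410828 (Z = 4 - ((64 - 1/109) - 1/31292) = 4 - (6975/109 - 1/31292) = 4 - 1*218261591/3410828 = 4 - 218261591/3410828 = -204618279/3410828 ≈ -59.991)
y(-61 - 1*(-14), -165) - Z = (9 - 1*(-165)) - 1*(-204618279/3410828) = (9 + 165) + 204618279/3410828 = 174 + 204618279/3410828 = 798102351/3410828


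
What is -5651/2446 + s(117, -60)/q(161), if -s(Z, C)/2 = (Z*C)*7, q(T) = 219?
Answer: 79718437/178558 ≈ 446.46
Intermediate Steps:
s(Z, C) = -14*C*Z (s(Z, C) = -2*Z*C*7 = -2*C*Z*7 = -14*C*Z)
-5651/2446 + s(117, -60)/q(161) = -5651/2446 - 14*(-60)*117/219 = -5651*1/2446 + 98280*(1/219) = -5651/2446 + 32760/73 = 79718437/178558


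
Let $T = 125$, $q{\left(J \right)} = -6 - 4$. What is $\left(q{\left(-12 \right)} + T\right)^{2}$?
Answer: $13225$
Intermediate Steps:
$q{\left(J \right)} = -10$ ($q{\left(J \right)} = -6 - 4 = -10$)
$\left(q{\left(-12 \right)} + T\right)^{2} = \left(-10 + 125\right)^{2} = 115^{2} = 13225$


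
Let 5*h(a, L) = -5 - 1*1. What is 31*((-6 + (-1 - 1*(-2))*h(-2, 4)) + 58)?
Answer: 7874/5 ≈ 1574.8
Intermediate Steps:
h(a, L) = -6/5 (h(a, L) = (-5 - 1*1)/5 = (-5 - 1)/5 = (⅕)*(-6) = -6/5)
31*((-6 + (-1 - 1*(-2))*h(-2, 4)) + 58) = 31*((-6 + (-1 - 1*(-2))*(-6/5)) + 58) = 31*((-6 + (-1 + 2)*(-6/5)) + 58) = 31*((-6 + 1*(-6/5)) + 58) = 31*((-6 - 6/5) + 58) = 31*(-36/5 + 58) = 31*(254/5) = 7874/5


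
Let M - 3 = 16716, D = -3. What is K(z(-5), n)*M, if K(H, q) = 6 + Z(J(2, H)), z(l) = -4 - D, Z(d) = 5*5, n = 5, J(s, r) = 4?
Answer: 518289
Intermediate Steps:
Z(d) = 25
z(l) = -1 (z(l) = -4 - 1*(-3) = -4 + 3 = -1)
K(H, q) = 31 (K(H, q) = 6 + 25 = 31)
M = 16719 (M = 3 + 16716 = 16719)
K(z(-5), n)*M = 31*16719 = 518289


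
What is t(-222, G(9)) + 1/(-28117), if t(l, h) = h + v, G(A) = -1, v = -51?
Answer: -1462085/28117 ≈ -52.000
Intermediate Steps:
t(l, h) = -51 + h (t(l, h) = h - 51 = -51 + h)
t(-222, G(9)) + 1/(-28117) = (-51 - 1) + 1/(-28117) = -52 - 1/28117 = -1462085/28117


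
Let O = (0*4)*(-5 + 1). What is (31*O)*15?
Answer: 0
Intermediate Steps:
O = 0 (O = 0*(-4) = 0)
(31*O)*15 = (31*0)*15 = 0*15 = 0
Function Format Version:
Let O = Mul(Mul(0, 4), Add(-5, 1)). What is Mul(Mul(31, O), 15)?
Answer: 0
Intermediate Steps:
O = 0 (O = Mul(0, -4) = 0)
Mul(Mul(31, O), 15) = Mul(Mul(31, 0), 15) = Mul(0, 15) = 0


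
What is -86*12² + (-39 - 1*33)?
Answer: -12456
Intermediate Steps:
-86*12² + (-39 - 1*33) = -86*144 + (-39 - 33) = -12384 - 72 = -12456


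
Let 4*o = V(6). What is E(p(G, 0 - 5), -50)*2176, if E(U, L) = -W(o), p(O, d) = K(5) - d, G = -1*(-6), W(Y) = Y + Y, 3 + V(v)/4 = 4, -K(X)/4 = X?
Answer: -4352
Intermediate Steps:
K(X) = -4*X
V(v) = 4 (V(v) = -12 + 4*4 = -12 + 16 = 4)
o = 1 (o = (¼)*4 = 1)
W(Y) = 2*Y
G = 6
p(O, d) = -20 - d (p(O, d) = -4*5 - d = -20 - d)
E(U, L) = -2
E(p(G, 0 - 5), -50)*2176 = -2*2176 = -4352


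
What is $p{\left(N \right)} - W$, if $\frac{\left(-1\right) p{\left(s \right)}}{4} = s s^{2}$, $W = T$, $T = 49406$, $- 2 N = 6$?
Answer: $-49298$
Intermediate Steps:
$N = -3$ ($N = \left(- \frac{1}{2}\right) 6 = -3$)
$W = 49406$
$p{\left(s \right)} = - 4 s^{3}$ ($p{\left(s \right)} = - 4 s s^{2} = - 4 s^{3}$)
$p{\left(N \right)} - W = - 4 \left(-3\right)^{3} - 49406 = \left(-4\right) \left(-27\right) - 49406 = 108 - 49406 = -49298$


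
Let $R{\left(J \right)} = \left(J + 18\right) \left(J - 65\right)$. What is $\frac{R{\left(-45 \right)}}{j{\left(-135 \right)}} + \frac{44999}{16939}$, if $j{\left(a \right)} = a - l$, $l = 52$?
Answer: $- \frac{3808547}{287963} \approx -13.226$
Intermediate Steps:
$R{\left(J \right)} = \left(-65 + J\right) \left(18 + J\right)$ ($R{\left(J \right)} = \left(18 + J\right) \left(-65 + J\right) = \left(-65 + J\right) \left(18 + J\right)$)
$j{\left(a \right)} = -52 + a$ ($j{\left(a \right)} = a - 52 = -52 + a$)
$\frac{R{\left(-45 \right)}}{j{\left(-135 \right)}} + \frac{44999}{16939} = \frac{-1170 + \left(-45\right)^{2} - -2115}{-52 - 135} + \frac{44999}{16939} = \frac{-1170 + 2025 + 2115}{-187} + 44999 \cdot \frac{1}{16939} = 2970 \left(- \frac{1}{187}\right) + \frac{44999}{16939} = - \frac{270}{17} + \frac{44999}{16939} = - \frac{3808547}{287963}$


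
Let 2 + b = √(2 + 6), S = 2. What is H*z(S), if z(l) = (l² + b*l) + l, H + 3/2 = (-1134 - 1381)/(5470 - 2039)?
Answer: -15323/3431 - 30646*√2/3431 ≈ -17.098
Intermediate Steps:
H = -15323/6862 (H = -3/2 + (-1134 - 1381)/(5470 - 2039) = -3/2 - 2515/3431 = -15323/6862 ≈ -2.2330)
b = -2 + 2*√2 (b = -2 + √(2 + 6) = -2 + √8 = -2 + 2*√2 ≈ 0.82843)
z(l) = l + l² + l*(-2 + 2*√2) (z(l) = (l² + (-2 + 2*√2)*l) + l = (l² + l*(-2 + 2*√2)) + l = l + l² + l*(-2 + 2*√2))
H*z(S) = -15323*(-1 + 2 + 2*√2)/3431 = -15323*(1 + 2*√2)/3431 = -15323*(2 + 4*√2)/6862 = -15323/3431 - 30646*√2/3431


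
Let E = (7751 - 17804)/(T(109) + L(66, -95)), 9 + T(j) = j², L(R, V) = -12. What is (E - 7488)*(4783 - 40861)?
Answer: 1602183085587/5930 ≈ 2.7018e+8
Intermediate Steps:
T(j) = -9 + j²
E = -10053/11860 (E = (7751 - 17804)/((-9 + 109²) - 12) = -10053/((-9 + 11881) - 12) = -10053/(11872 - 12) = -10053/11860 ≈ -0.84764)
(E - 7488)*(4783 - 40861) = (-10053/11860 - 7488)*(4783 - 40861) = -88817733/11860*(-36078) = 1602183085587/5930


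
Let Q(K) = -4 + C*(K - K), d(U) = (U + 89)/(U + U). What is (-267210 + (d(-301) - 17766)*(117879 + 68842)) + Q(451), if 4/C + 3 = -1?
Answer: -998563510074/301 ≈ -3.3175e+9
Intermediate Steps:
C = -1 (C = 4/(-3 - 1) = 4/(-4) = 4*(-¼) = -1)
d(U) = (89 + U)/(2*U) (d(U) = (89 + U)/((2*U)) = (89 + U)*(1/(2*U)) = (89 + U)/(2*U))
Q(K) = -4 (Q(K) = -4 - (K - K) = -4 - 1*0 = -4 + 0 = -4)
(-267210 + (d(-301) - 17766)*(117879 + 68842)) + Q(451) = (-267210 + ((½)*(89 - 301)/(-301) - 17766)*(117879 + 68842)) - 4 = (-267210 + ((½)*(-1/301)*(-212) - 17766)*186721) - 4 = (-267210 + (106/301 - 17766)*186721) - 4 = (-267210 - 5347460/301*186721) - 4 = (-267210 - 998483078660/301) - 4 = -998563508870/301 - 4 = -998563510074/301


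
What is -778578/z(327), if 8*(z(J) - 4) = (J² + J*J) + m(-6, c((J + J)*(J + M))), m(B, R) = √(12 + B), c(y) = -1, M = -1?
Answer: -666120193680/22874466047 + 3114312*√6/22874466047 ≈ -29.120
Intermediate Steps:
z(J) = 4 + J²/4 + √6/8 (z(J) = 4 + ((J² + J*J) + √(12 - 6))/8 = 4 + ((J² + J²) + √6)/8 = 4 + (2*J² + √6)/8 = 4 + (√6 + 2*J²)/8 = 4 + (J²/4 + √6/8) = 4 + J²/4 + √6/8)
-778578/z(327) = -778578/(4 + (¼)*327² + √6/8) = -778578/(4 + (¼)*106929 + √6/8) = -778578/(4 + 106929/4 + √6/8) = -778578/(106945/4 + √6/8)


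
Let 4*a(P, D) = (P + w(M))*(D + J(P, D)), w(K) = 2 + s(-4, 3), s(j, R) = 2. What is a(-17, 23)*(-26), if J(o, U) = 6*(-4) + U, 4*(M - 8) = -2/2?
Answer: 1859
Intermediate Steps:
M = 31/4 (M = 8 + (-2/2)/4 = 8 + (-2*1/2)/4 = 8 + (1/4)*(-1) = 8 - 1/4 = 31/4 ≈ 7.7500)
J(o, U) = -24 + U
w(K) = 4 (w(K) = 2 + 2 = 4)
a(P, D) = (-24 + 2*D)*(4 + P)/4 (a(P, D) = ((P + 4)*(D + (-24 + D)))/4 = ((4 + P)*(-24 + 2*D))/4 = ((-24 + 2*D)*(4 + P))/4 = (-24 + 2*D)*(4 + P)/4)
a(-17, 23)*(-26) = (-24 - 6*(-17) + 2*23 + (1/2)*23*(-17))*(-26) = (-24 + 102 + 46 - 391/2)*(-26) = -143/2*(-26) = 1859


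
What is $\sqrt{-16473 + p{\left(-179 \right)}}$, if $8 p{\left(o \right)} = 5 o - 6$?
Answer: $\frac{i \sqrt{265370}}{4} \approx 128.79 i$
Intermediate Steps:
$p{\left(o \right)} = - \frac{3}{4} + \frac{5 o}{8}$ ($p{\left(o \right)} = \frac{5 o - 6}{8} = \frac{-6 + 5 o}{8} = - \frac{3}{4} + \frac{5 o}{8}$)
$\sqrt{-16473 + p{\left(-179 \right)}} = \sqrt{-16473 + \left(- \frac{3}{4} + \frac{5}{8} \left(-179\right)\right)} = \sqrt{-16473 - \frac{901}{8}} = \sqrt{- \frac{132685}{8}} = \frac{i \sqrt{265370}}{4}$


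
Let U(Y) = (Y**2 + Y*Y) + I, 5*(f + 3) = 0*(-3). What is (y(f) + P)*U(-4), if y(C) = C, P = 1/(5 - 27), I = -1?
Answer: -2077/22 ≈ -94.409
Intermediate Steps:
f = -3 (f = -3 + (0*(-3))/5 = -3 + (1/5)*0 = -3 + 0 = -3)
U(Y) = -1 + 2*Y**2 (U(Y) = (Y**2 + Y*Y) - 1 = (Y**2 + Y**2) - 1 = 2*Y**2 - 1 = -1 + 2*Y**2)
P = -1/22 (P = 1/(-22) = -1/22 ≈ -0.045455)
(y(f) + P)*U(-4) = (-3 - 1/22)*(-1 + 2*(-4)**2) = -67*(-1 + 2*16)/22 = -67*(-1 + 32)/22 = -67/22*31 = -2077/22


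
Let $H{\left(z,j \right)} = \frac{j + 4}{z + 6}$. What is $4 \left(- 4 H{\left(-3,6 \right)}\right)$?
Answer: $- \frac{160}{3} \approx -53.333$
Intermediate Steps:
$H{\left(z,j \right)} = \frac{4 + j}{6 + z}$
$4 \left(- 4 H{\left(-3,6 \right)}\right) = 4 \left(- 4 \frac{4 + 6}{6 - 3}\right) = 4 \left(- 4 \cdot \frac{1}{3} \cdot 10\right) = 4 \left(\left(-4\right) \frac{10}{3}\right) = 4 \left(- \frac{40}{3}\right) = - \frac{160}{3}$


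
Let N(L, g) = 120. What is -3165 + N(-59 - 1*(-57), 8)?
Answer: -3045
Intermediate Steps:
-3165 + N(-59 - 1*(-57), 8) = -3165 + 120 = -3045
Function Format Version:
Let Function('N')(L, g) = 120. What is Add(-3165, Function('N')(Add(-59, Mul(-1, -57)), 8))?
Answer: -3045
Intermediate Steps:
Add(-3165, Function('N')(Add(-59, Mul(-1, -57)), 8)) = Add(-3165, 120) = -3045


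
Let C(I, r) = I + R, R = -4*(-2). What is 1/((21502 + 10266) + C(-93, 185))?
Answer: 1/31683 ≈ 3.1563e-5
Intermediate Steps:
R = 8
C(I, r) = 8 + I (C(I, r) = I + 8 = 8 + I)
1/((21502 + 10266) + C(-93, 185)) = 1/((21502 + 10266) + (8 - 93)) = 1/(31768 - 85) = 1/31683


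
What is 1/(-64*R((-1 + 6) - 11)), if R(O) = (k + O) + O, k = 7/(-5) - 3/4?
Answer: 5/4528 ≈ 0.0011042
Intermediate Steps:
k = -43/20 (k = 7*(-⅕) - 3*¼ = -7/5 - ¾ = -43/20 ≈ -2.1500)
R(O) = -43/20 + 2*O (R(O) = (-43/20 + O) + O = -43/20 + 2*O)
1/(-64*R((-1 + 6) - 11)) = 1/(-64*(-43/20 + 2*((-1 + 6) - 11))) = 1/(-64*(-43/20 + 2*(5 - 11))) = 1/(-64*(-43/20 + 2*(-6))) = 1/(-64*(-43/20 - 12)) = 1/(-64*(-283/20)) = 1/(4528/5) = 5/4528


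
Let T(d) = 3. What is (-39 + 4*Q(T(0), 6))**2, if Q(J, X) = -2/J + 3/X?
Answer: 14161/9 ≈ 1573.4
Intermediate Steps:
(-39 + 4*Q(T(0), 6))**2 = (-39 + 4*(-2/3 + 3/6))**2 = (-39 + 4*(-2*1/3 + 3*(1/6)))**2 = (-39 + 4*(-2/3 + 1/2))**2 = (-39 + 4*(-1/6))**2 = (-39 - 2/3)**2 = (-119/3)**2 = 14161/9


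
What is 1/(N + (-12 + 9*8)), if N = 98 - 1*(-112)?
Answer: 1/270 ≈ 0.0037037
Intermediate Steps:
N = 210 (N = 98 + 112 = 210)
1/(N + (-12 + 9*8)) = 1/(210 + (-12 + 9*8)) = 1/(210 + (-12 + 72)) = 1/(210 + 60) = 1/270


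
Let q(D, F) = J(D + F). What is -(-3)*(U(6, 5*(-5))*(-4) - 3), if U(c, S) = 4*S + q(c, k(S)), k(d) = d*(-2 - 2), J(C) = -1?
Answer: 1203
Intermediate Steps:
k(d) = -4*d (k(d) = d*(-4) = -4*d)
q(D, F) = -1
U(c, S) = -1 + 4*S (U(c, S) = 4*S - 1 = -1 + 4*S)
-(-3)*(U(6, 5*(-5))*(-4) - 3) = -(-3)*((-1 + 4*(5*(-5)))*(-4) - 3) = -(-3)*((-1 + 4*(-25))*(-4) - 3) = -(-3)*((-1 - 100)*(-4) - 3) = -(-3)*(-101*(-4) - 3) = -(-3)*(404 - 3) = -(-3)*401 = -3*(-401) = 1203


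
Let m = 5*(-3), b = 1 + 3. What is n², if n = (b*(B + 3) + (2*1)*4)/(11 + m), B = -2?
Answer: 9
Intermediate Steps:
b = 4
m = -15
n = -3 (n = (4*(-2 + 3) + (2*1)*4)/(11 - 15) = (4*1 + 2*4)/(-4) = (4 + 8)*(-¼) = 12*(-¼) = -3)
n² = (-3)² = 9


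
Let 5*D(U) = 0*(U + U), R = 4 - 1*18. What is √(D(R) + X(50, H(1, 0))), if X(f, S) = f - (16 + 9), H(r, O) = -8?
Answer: 5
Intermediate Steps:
R = -14 (R = 4 - 18 = -14)
D(U) = 0 (D(U) = (0*(U + U))/5 = (0*(2*U))/5 = (⅕)*0 = 0)
X(f, S) = -25 + f (X(f, S) = f - 1*25 = f - 25 = -25 + f)
√(D(R) + X(50, H(1, 0))) = √(0 + (-25 + 50)) = √(0 + 25) = √25 = 5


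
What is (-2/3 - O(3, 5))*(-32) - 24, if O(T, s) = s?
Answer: 472/3 ≈ 157.33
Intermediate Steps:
(-2/3 - O(3, 5))*(-32) - 24 = (-2/3 - 1*5)*(-32) - 24 = (-2*⅓ - 5)*(-32) - 24 = (-⅔ - 5)*(-32) - 24 = -17/3*(-32) - 24 = 544/3 - 24 = 472/3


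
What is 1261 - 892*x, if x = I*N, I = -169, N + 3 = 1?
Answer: -300235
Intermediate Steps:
N = -2 (N = -3 + 1 = -2)
x = 338 (x = -169*(-2) = 338)
1261 - 892*x = 1261 - 892*338 = 1261 - 301496 = -300235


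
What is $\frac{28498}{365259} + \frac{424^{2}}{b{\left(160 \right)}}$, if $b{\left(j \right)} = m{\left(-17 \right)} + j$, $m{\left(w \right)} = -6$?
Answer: $\frac{32834595338}{28124943} \approx 1167.5$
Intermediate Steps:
$b{\left(j \right)} = -6 + j$
$\frac{28498}{365259} + \frac{424^{2}}{b{\left(160 \right)}} = \frac{28498}{365259} + \frac{424^{2}}{-6 + 160} = 28498 \cdot \frac{1}{365259} + \frac{179776}{154} = \frac{28498}{365259} + 179776 \cdot \frac{1}{154} = \frac{28498}{365259} + \frac{89888}{77} = \frac{32834595338}{28124943}$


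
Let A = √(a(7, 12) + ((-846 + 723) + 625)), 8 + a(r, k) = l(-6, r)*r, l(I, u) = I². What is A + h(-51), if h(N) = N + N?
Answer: -102 + √746 ≈ -74.687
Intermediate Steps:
a(r, k) = -8 + 36*r (a(r, k) = -8 + (-6)²*r = -8 + 36*r)
h(N) = 2*N
A = √746 (A = √((-8 + 36*7) + ((-846 + 723) + 625)) = √((-8 + 252) + (-123 + 625)) = √(244 + 502) = √746 ≈ 27.313)
A + h(-51) = √746 + 2*(-51) = √746 - 102 = -102 + √746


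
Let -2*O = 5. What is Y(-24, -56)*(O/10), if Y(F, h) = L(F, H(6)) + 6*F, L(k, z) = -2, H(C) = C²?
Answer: 73/2 ≈ 36.500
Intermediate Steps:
O = -5/2 (O = -½*5 = -5/2 ≈ -2.5000)
Y(F, h) = -2 + 6*F
Y(-24, -56)*(O/10) = (-2 + 6*(-24))*(-5/2/10) = (-2 - 144)*(-5/2*⅒) = -146*(-¼) = 73/2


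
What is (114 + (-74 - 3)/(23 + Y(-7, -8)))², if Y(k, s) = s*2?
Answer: 10609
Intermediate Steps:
Y(k, s) = 2*s
(114 + (-74 - 3)/(23 + Y(-7, -8)))² = (114 + (-74 - 3)/(23 + 2*(-8)))² = (114 - 77/(23 - 16))² = (114 - 77/7)² = (114 - 77*⅐)² = (114 - 11)² = 103² = 10609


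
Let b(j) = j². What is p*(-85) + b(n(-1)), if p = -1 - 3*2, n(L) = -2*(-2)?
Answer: 611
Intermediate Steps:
n(L) = 4
p = -7 (p = -1 - 6 = -7)
p*(-85) + b(n(-1)) = -7*(-85) + 4² = 595 + 16 = 611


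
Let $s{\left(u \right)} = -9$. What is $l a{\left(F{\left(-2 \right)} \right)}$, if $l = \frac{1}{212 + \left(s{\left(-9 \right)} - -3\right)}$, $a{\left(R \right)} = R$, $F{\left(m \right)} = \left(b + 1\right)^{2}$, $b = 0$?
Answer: $\frac{1}{206} \approx 0.0048544$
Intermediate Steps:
$F{\left(m \right)} = 1$ ($F{\left(m \right)} = \left(0 + 1\right)^{2} = 1^{2} = 1$)
$l = \frac{1}{206}$ ($l = \frac{1}{212 - 6} = \frac{1}{206} \approx 0.0048544$)
$l a{\left(F{\left(-2 \right)} \right)} = \frac{1}{206} \cdot 1 = \frac{1}{206}$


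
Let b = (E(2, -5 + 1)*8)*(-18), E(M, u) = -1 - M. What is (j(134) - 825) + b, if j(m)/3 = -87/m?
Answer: -52923/134 ≈ -394.95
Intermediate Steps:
j(m) = -261/m (j(m) = 3*(-87/m) = -261/m)
b = 432 (b = ((-1 - 1*2)*8)*(-18) = ((-1 - 2)*8)*(-18) = -3*8*(-18) = -24*(-18) = 432)
(j(134) - 825) + b = (-261/134 - 825) + 432 = -110811/134 + 432 = -52923/134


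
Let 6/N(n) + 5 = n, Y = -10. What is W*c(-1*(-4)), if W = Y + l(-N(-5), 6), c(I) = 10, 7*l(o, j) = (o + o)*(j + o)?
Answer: -3104/35 ≈ -88.686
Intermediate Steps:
N(n) = 6/(-5 + n)
l(o, j) = 2*o*(j + o)/7 (l(o, j) = ((o + o)*(j + o))/7 = ((2*o)*(j + o))/7 = (2*o*(j + o))/7 = 2*o*(j + o)/7)
W = -1552/175 (W = -10 + 2*(-6/(-5 - 5))*(6 - 6/(-5 - 5))/7 = -10 + 2*(-6/(-10))*(6 - 6/(-10))/7 = -10 + 2*(-6*(-1)/10)*(6 - 6*(-1)/10)/7 = -10 + 2*(-1*(-⅗))*(6 - 1*(-⅗))/7 = -10 + (2/7)*(⅗)*(6 + ⅗) = -10 + (2/7)*(⅗)*(33/5) = -10 + 198/175 = -1552/175 ≈ -8.8686)
W*c(-1*(-4)) = -1552/175*10 = -3104/35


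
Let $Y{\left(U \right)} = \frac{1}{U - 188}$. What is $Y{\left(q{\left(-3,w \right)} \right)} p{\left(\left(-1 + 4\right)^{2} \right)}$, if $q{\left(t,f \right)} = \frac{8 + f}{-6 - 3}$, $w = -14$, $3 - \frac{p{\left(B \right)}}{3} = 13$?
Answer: $\frac{45}{281} \approx 0.16014$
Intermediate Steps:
$p{\left(B \right)} = -30$ ($p{\left(B \right)} = 9 - 39 = -30$)
$q{\left(t,f \right)} = - \frac{8}{9} - \frac{f}{9}$ ($q{\left(t,f \right)} = \frac{8 + f}{-9} = \left(8 + f\right) \left(- \frac{1}{9}\right) = - \frac{8}{9} - \frac{f}{9}$)
$Y{\left(U \right)} = \frac{1}{-188 + U}$
$Y{\left(q{\left(-3,w \right)} \right)} p{\left(\left(-1 + 4\right)^{2} \right)} = \frac{1}{-188 - - \frac{2}{3}} \left(-30\right) = \frac{1}{-188 + \left(- \frac{8}{9} + \frac{14}{9}\right)} \left(-30\right) = \frac{1}{-188 + \frac{2}{3}} \left(-30\right) = \frac{1}{- \frac{562}{3}} \left(-30\right) = \left(- \frac{3}{562}\right) \left(-30\right) = \frac{45}{281}$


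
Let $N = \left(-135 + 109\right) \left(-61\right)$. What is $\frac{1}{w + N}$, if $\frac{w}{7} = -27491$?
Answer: $- \frac{1}{190851} \approx -5.2397 \cdot 10^{-6}$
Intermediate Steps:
$w = -192437$ ($w = 7 \left(-27491\right) = -192437$)
$N = 1586$ ($N = \left(-26\right) \left(-61\right) = 1586$)
$\frac{1}{w + N} = \frac{1}{-192437 + 1586} = \frac{1}{-190851} = - \frac{1}{190851}$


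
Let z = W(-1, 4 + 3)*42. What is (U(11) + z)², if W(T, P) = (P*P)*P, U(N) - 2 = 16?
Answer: 208051776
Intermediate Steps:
U(N) = 18 (U(N) = 2 + 16 = 18)
W(T, P) = P³ (W(T, P) = P²*P = P³)
z = 14406 (z = (4 + 3)³*42 = 7³*42 = 343*42 = 14406)
(U(11) + z)² = (18 + 14406)² = 14424² = 208051776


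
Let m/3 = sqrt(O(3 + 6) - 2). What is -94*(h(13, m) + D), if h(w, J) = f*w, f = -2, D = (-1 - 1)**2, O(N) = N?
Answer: 2068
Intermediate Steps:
D = 4 (D = (-2)**2 = 4)
m = 3*sqrt(7) (m = 3*sqrt((3 + 6) - 2) = 3*sqrt(9 - 2) = 3*sqrt(7) ≈ 7.9373)
h(w, J) = -2*w
-94*(h(13, m) + D) = -94*(-2*13 + 4) = -94*(-26 + 4) = -94*(-22) = 2068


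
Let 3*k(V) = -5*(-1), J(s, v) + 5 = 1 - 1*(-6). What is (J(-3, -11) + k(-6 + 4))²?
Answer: 121/9 ≈ 13.444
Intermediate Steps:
J(s, v) = 2 (J(s, v) = -5 + (1 - 1*(-6)) = -5 + (1 + 6) = -5 + 7 = 2)
k(V) = 5/3 (k(V) = (-5*(-1))/3 = (⅓)*5 = 5/3)
(J(-3, -11) + k(-6 + 4))² = (2 + 5/3)² = (11/3)² = 121/9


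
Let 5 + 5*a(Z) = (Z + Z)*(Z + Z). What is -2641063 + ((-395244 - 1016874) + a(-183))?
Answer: -20131954/5 ≈ -4.0264e+6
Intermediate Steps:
a(Z) = -1 + 4*Z²/5 (a(Z) = -1 + ((Z + Z)*(Z + Z))/5 = -1 + ((2*Z)*(2*Z))/5 = -1 + (4*Z²)/5 = -1 + 4*Z²/5)
-2641063 + ((-395244 - 1016874) + a(-183)) = -2641063 + ((-395244 - 1016874) + (-1 + (⅘)*(-183)²)) = -2641063 + (-1412118 + (-1 + (⅘)*33489)) = -2641063 + (-1412118 + (-1 + 133956/5)) = -2641063 + (-1412118 + 133951/5) = -2641063 - 6926639/5 = -20131954/5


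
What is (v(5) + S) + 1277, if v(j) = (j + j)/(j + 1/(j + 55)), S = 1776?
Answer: 919553/301 ≈ 3055.0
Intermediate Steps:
v(j) = 2*j/(j + 1/(55 + j)) (v(j) = (2*j)/(j + 1/(55 + j)) = 2*j/(j + 1/(55 + j)))
(v(5) + S) + 1277 = (2*5*(55 + 5)/(1 + 5² + 55*5) + 1776) + 1277 = (2*5*60/(1 + 25 + 275) + 1776) + 1277 = (2*5*60/301 + 1776) + 1277 = (2*5*(1/301)*60 + 1776) + 1277 = (600/301 + 1776) + 1277 = 535176/301 + 1277 = 919553/301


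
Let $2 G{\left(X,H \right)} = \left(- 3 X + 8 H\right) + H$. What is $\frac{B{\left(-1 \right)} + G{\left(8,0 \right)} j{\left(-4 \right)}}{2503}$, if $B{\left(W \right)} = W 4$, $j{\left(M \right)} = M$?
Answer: $\frac{44}{2503} \approx 0.017579$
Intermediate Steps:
$G{\left(X,H \right)} = - \frac{3 X}{2} + \frac{9 H}{2}$ ($G{\left(X,H \right)} = \frac{\left(- 3 X + 8 H\right) + H}{2} = \frac{- 3 X + 9 H}{2} = - \frac{3 X}{2} + \frac{9 H}{2}$)
$B{\left(W \right)} = 4 W$
$\frac{B{\left(-1 \right)} + G{\left(8,0 \right)} j{\left(-4 \right)}}{2503} = \frac{4 \left(-1\right) + \left(\left(- \frac{3}{2}\right) 8 + \frac{9}{2} \cdot 0\right) \left(-4\right)}{2503} = \left(-4 + \left(-12 + 0\right) \left(-4\right)\right) \frac{1}{2503} = \left(-4 - -48\right) \frac{1}{2503} = \left(-4 + 48\right) \frac{1}{2503} = 44 \cdot \frac{1}{2503} = \frac{44}{2503}$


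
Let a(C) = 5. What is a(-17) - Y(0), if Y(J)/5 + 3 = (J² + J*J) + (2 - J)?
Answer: 10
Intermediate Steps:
Y(J) = -5 - 5*J + 10*J² (Y(J) = -15 + 5*((J² + J*J) + (2 - J)) = -15 + 5*((J² + J²) + (2 - J)) = -15 + 5*(2*J² + (2 - J)) = -15 + 5*(2 - J + 2*J²) = -15 + (10 - 5*J + 10*J²) = -5 - 5*J + 10*J²)
a(-17) - Y(0) = 5 - (-5 - 5*0 + 10*0²) = 5 - (-5 + 0 + 10*0) = 5 - (-5 + 0 + 0) = 5 - 1*(-5) = 5 + 5 = 10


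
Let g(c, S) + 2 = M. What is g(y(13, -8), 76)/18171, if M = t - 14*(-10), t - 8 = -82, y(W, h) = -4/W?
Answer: 64/18171 ≈ 0.0035221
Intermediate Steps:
t = -74 (t = 8 - 82 = -74)
M = 66 (M = -74 - 14*(-10) = -74 - 1*(-140) = -74 + 140 = 66)
g(c, S) = 64 (g(c, S) = -2 + 66 = 64)
g(y(13, -8), 76)/18171 = 64/18171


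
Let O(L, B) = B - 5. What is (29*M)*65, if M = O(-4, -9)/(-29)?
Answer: 910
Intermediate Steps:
O(L, B) = -5 + B
M = 14/29 (M = (-5 - 9)/(-29) = -14*(-1/29) = 14/29 ≈ 0.48276)
(29*M)*65 = (29*(14/29))*65 = 14*65 = 910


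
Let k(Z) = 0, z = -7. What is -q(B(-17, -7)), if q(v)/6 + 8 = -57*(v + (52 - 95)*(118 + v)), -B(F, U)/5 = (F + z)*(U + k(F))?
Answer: 10330500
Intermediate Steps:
B(F, U) = -5*U*(-7 + F) (B(F, U) = -5*(F - 7)*(U + 0) = -5*(-7 + F)*U = -5*U*(-7 + F))
q(v) = 1735260 + 14364*v (q(v) = -48 + 6*(-57*(v + (52 - 95)*(118 + v))) = -48 + 6*(-57*(v - 43*(118 + v))) = -48 + 6*(-57*(v + (-5074 - 43*v))) = -48 + 6*(-57*(-5074 - 42*v)) = -48 + 6*(289218 + 2394*v) = -48 + (1735308 + 14364*v) = 1735260 + 14364*v)
-q(B(-17, -7)) = -(1735260 + 14364*(5*(-7)*(7 - 1*(-17)))) = -(1735260 + 14364*(5*(-7)*(7 + 17))) = -(1735260 + 14364*(5*(-7)*24)) = -(1735260 + 14364*(-840)) = -(1735260 - 12065760) = -1*(-10330500) = 10330500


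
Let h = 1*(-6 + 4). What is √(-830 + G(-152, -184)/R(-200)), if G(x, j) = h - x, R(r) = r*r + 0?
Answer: I*√1327994/40 ≈ 28.81*I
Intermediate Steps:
R(r) = r² (R(r) = r² + 0 = r²)
h = -2 (h = 1*(-2) = -2)
G(x, j) = -2 - x
√(-830 + G(-152, -184)/R(-200)) = √(-830 + (-2 - 1*(-152))/((-200)²)) = √(-830 + (-2 + 152)/40000) = √(-830 + 150*(1/40000)) = √(-830 + 3/800) = √(-663997/800) = I*√1327994/40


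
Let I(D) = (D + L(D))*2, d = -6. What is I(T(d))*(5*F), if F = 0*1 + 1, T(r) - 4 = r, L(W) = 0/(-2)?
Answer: -20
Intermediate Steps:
L(W) = 0 (L(W) = 0*(-½) = 0)
T(r) = 4 + r
I(D) = 2*D (I(D) = (D + 0)*2 = D*2 = 2*D)
F = 1 (F = 0 + 1 = 1)
I(T(d))*(5*F) = (2*(4 - 6))*(5*1) = (2*(-2))*5 = -4*5 = -20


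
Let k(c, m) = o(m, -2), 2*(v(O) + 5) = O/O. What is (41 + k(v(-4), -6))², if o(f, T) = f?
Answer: 1225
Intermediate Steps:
v(O) = -9/2 (v(O) = -5 + (O/O)/2 = -5 + (½)*1 = -5 + ½ = -9/2)
k(c, m) = m
(41 + k(v(-4), -6))² = (41 - 6)² = 35² = 1225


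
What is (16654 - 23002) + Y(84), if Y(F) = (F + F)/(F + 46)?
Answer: -412536/65 ≈ -6346.7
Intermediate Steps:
Y(F) = 2*F/(46 + F) (Y(F) = (2*F)/(46 + F) = 2*F/(46 + F))
(16654 - 23002) + Y(84) = (16654 - 23002) + 2*84/(46 + 84) = -6348 + 2*84/130 = -6348 + 2*84*(1/130) = -6348 + 84/65 = -412536/65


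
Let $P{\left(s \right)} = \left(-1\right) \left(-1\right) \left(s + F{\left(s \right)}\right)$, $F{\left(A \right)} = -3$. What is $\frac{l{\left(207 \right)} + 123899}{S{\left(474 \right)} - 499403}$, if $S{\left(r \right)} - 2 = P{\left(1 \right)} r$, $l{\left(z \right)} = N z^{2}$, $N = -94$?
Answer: $\frac{3903907}{500349} \approx 7.8024$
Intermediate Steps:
$l{\left(z \right)} = - 94 z^{2}$
$P{\left(s \right)} = -3 + s$ ($P{\left(s \right)} = \left(-1\right) \left(-1\right) \left(s - 3\right) = 1 \left(-3 + s\right) = -3 + s$)
$S{\left(r \right)} = 2 - 2 r$ ($S{\left(r \right)} = 2 + \left(-3 + 1\right) r = 2 - 2 r$)
$\frac{l{\left(207 \right)} + 123899}{S{\left(474 \right)} - 499403} = \frac{- 94 \cdot 207^{2} + 123899}{\left(2 - 948\right) - 499403} = \frac{\left(-94\right) 42849 + 123899}{\left(2 - 948\right) - 499403} = \frac{-4027806 + 123899}{-946 - 499403} = - \frac{3903907}{-500349} = \left(-3903907\right) \left(- \frac{1}{500349}\right) = \frac{3903907}{500349}$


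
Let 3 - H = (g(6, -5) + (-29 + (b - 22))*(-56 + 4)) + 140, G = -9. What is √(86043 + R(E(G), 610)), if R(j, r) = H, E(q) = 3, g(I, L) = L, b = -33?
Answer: √81543 ≈ 285.56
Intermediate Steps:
H = -4500 (H = 3 - ((-5 + (-29 + (-33 - 22))*(-56 + 4)) + 140) = 3 - ((-5 + (-29 - 55)*(-52)) + 140) = 3 - ((-5 - 84*(-52)) + 140) = 3 - ((-5 + 4368) + 140) = 3 - (4363 + 140) = 3 - 1*4503 = 3 - 4503 = -4500)
R(j, r) = -4500
√(86043 + R(E(G), 610)) = √(86043 - 4500) = √81543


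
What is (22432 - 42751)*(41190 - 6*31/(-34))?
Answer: -14229863037/17 ≈ -8.3705e+8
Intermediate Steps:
(22432 - 42751)*(41190 - 6*31/(-34)) = -20319*(41190 - 186*(-1/34)) = -20319*(41190 + 93/17) = -20319*700323/17 = -14229863037/17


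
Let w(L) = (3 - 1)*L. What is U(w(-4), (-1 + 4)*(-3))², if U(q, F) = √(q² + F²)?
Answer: 145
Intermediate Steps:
w(L) = 2*L
U(q, F) = √(F² + q²)
U(w(-4), (-1 + 4)*(-3))² = (√(((-1 + 4)*(-3))² + (2*(-4))²))² = (√((3*(-3))² + (-8)²))² = (√((-9)² + 64))² = (√(81 + 64))² = (√145)² = 145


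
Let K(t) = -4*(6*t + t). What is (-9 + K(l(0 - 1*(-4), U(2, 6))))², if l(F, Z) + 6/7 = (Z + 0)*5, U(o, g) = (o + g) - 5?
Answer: 164025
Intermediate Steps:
U(o, g) = -5 + g + o (U(o, g) = (g + o) - 5 = -5 + g + o)
l(F, Z) = -6/7 + 5*Z (l(F, Z) = -6/7 + (Z + 0)*5 = -6/7 + Z*5 = -6/7 + 5*Z)
K(t) = -28*t
(-9 + K(l(0 - 1*(-4), U(2, 6))))² = (-9 - 28*(-6/7 + 5*(-5 + 6 + 2)))² = (-9 - 28*(-6/7 + 5*3))² = (-9 - 28*(-6/7 + 15))² = (-9 - 28*99/7)² = (-9 - 396)² = (-405)² = 164025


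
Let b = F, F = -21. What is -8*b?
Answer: 168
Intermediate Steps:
b = -21
-8*b = -8*(-21) = 168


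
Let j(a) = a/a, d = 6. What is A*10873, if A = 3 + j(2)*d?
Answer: 97857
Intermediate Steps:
j(a) = 1
A = 9 (A = 3 + 1*6 = 3 + 6 = 9)
A*10873 = 9*10873 = 97857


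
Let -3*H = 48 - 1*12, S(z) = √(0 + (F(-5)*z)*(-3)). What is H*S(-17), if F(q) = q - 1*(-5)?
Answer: 0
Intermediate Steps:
F(q) = 5 + q (F(q) = q + 5 = 5 + q)
S(z) = 0 (S(z) = √(0 + ((5 - 5)*z)*(-3)) = √(0 + (0*z)*(-3)) = √(0 + 0*(-3)) = √(0 + 0) = √0 = 0)
H = -12 (H = -(48 - 1*12)/3 = -(48 - 12)/3 = -⅓*36 = -12)
H*S(-17) = -12*0 = 0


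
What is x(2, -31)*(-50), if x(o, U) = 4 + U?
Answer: 1350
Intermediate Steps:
x(2, -31)*(-50) = (4 - 31)*(-50) = -27*(-50) = 1350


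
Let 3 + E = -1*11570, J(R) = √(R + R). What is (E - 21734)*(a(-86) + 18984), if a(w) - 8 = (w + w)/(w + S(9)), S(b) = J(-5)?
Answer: -2342640251004/3703 - 2864402*I*√10/3703 ≈ -6.3263e+8 - 2446.1*I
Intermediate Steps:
J(R) = √2*√R (J(R) = √(2*R) = √2*√R)
E = -11573 (E = -3 - 1*11570 = -3 - 11570 = -11573)
S(b) = I*√10 (S(b) = √2*√(-5) = √2*(I*√5) = I*√10)
a(w) = 8 + 2*w/(w + I*√10) (a(w) = 8 + (w + w)/(w + I*√10) = 8 + (2*w)/(w + I*√10) = 8 + 2*w/(w + I*√10))
(E - 21734)*(a(-86) + 18984) = (-11573 - 21734)*(2*(5*(-86) + 4*I*√10)/(-86 + I*√10) + 18984) = -33307*(2*(-430 + 4*I*√10)/(-86 + I*√10) + 18984) = -33307*(18984 + 2*(-430 + 4*I*√10)/(-86 + I*√10)) = -632300088 - 66614*(-430 + 4*I*√10)/(-86 + I*√10)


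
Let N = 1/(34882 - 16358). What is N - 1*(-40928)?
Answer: 758150273/18524 ≈ 40928.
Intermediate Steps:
N = 1/18524 ≈ 5.3984e-5
N - 1*(-40928) = 1/18524 - 1*(-40928) = 1/18524 + 40928 = 758150273/18524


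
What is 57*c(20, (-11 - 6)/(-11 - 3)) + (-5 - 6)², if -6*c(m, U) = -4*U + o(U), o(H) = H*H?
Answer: 60029/392 ≈ 153.14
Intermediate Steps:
o(H) = H²
c(m, U) = -U²/6 + 2*U/3 (c(m, U) = -(-4*U + U²)/6 = -(U² - 4*U)/6 = -U²/6 + 2*U/3)
57*c(20, (-11 - 6)/(-11 - 3)) + (-5 - 6)² = 57*(((-11 - 6)/(-11 - 3))*(4 - (-11 - 6)/(-11 - 3))/6) + (-5 - 6)² = 57*((-17/(-14))*(4 - (-17)/(-14))/6) + (-11)² = 57*((-17*(-1/14))*(4 - (-17)*(-1)/14)/6) + 121 = 57*((⅙)*(17/14)*(4 - 1*17/14)) + 121 = 57*((⅙)*(17/14)*(4 - 17/14)) + 121 = 57*((⅙)*(17/14)*(39/14)) + 121 = 57*(221/392) + 121 = 12597/392 + 121 = 60029/392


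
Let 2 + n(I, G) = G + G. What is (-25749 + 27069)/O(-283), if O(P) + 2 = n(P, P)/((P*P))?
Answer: -17619580/26791 ≈ -657.67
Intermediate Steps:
n(I, G) = -2 + 2*G (n(I, G) = -2 + (G + G) = -2 + 2*G)
O(P) = -2 + (-2 + 2*P)/P² (O(P) = -2 + (-2 + 2*P)/((P*P)) = -2 + (-2 + 2*P)/(P²) = -2 + (-2 + 2*P)/P²)
(-25749 + 27069)/O(-283) = (-25749 + 27069)/(-2 - 2/(-283)² + 2/(-283)) = 1320/(-2 - 2*1/80089 + 2*(-1/283)) = 1320/(-2 - 2/80089 - 2/283) = 1320/(-160746/80089) = 1320*(-80089/160746) = -17619580/26791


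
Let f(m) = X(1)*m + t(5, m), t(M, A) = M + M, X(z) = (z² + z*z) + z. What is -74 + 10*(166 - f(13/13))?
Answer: 1456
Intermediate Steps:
X(z) = z + 2*z² (X(z) = (z² + z²) + z = 2*z² + z = z + 2*z²)
t(M, A) = 2*M
f(m) = 10 + 3*m (f(m) = (1*(1 + 2*1))*m + 2*5 = (1*(1 + 2))*m + 10 = (1*3)*m + 10 = 3*m + 10 = 10 + 3*m)
-74 + 10*(166 - f(13/13)) = -74 + 10*(166 - (10 + 3*(13/13))) = -74 + 10*(166 - (10 + 3*(13*(1/13)))) = -74 + 10*(166 - (10 + 3*1)) = -74 + 10*(166 - (10 + 3)) = -74 + 10*(166 - 1*13) = -74 + 10*(166 - 13) = -74 + 10*153 = -74 + 1530 = 1456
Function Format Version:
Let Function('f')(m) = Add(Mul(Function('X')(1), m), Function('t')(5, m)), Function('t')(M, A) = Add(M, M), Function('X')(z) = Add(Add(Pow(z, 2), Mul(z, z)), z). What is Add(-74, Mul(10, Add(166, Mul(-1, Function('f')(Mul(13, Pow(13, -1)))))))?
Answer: 1456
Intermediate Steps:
Function('X')(z) = Add(z, Mul(2, Pow(z, 2))) (Function('X')(z) = Add(Add(Pow(z, 2), Pow(z, 2)), z) = Add(Mul(2, Pow(z, 2)), z) = Add(z, Mul(2, Pow(z, 2))))
Function('t')(M, A) = Mul(2, M)
Function('f')(m) = Add(10, Mul(3, m)) (Function('f')(m) = Add(Mul(Mul(1, Add(1, Mul(2, 1))), m), Mul(2, 5)) = Add(Mul(Mul(1, Add(1, 2)), m), 10) = Add(Mul(Mul(1, 3), m), 10) = Add(Mul(3, m), 10) = Add(10, Mul(3, m)))
Add(-74, Mul(10, Add(166, Mul(-1, Function('f')(Mul(13, Pow(13, -1))))))) = Add(-74, Mul(10, Add(166, Mul(-1, Add(10, Mul(3, Mul(13, Pow(13, -1)))))))) = Add(-74, Mul(10, Add(166, Mul(-1, Add(10, Mul(3, Mul(13, Rational(1, 13)))))))) = Add(-74, Mul(10, Add(166, Mul(-1, Add(10, Mul(3, 1)))))) = Add(-74, Mul(10, Add(166, Mul(-1, Add(10, 3))))) = Add(-74, Mul(10, Add(166, Mul(-1, 13)))) = Add(-74, Mul(10, Add(166, -13))) = Add(-74, Mul(10, 153)) = Add(-74, 1530) = 1456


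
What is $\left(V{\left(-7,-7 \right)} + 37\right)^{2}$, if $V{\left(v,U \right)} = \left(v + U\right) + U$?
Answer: $256$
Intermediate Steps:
$V{\left(v,U \right)} = v + 2 U$ ($V{\left(v,U \right)} = \left(U + v\right) + U = v + 2 U$)
$\left(V{\left(-7,-7 \right)} + 37\right)^{2} = \left(\left(-7 + 2 \left(-7\right)\right) + 37\right)^{2} = \left(\left(-7 - 14\right) + 37\right)^{2} = \left(-21 + 37\right)^{2} = 16^{2} = 256$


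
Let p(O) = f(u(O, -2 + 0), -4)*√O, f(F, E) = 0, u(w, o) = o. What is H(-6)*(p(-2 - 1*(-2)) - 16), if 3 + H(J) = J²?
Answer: -528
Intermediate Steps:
H(J) = -3 + J²
p(O) = 0 (p(O) = 0*√O = 0)
H(-6)*(p(-2 - 1*(-2)) - 16) = (-3 + (-6)²)*(0 - 16) = (-3 + 36)*(-16) = 33*(-16) = -528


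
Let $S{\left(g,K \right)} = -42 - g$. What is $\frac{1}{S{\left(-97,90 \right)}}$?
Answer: $\frac{1}{55} \approx 0.018182$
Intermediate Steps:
$\frac{1}{S{\left(-97,90 \right)}} = \frac{1}{-42 - -97} = \frac{1}{-42 + 97} = \frac{1}{55}$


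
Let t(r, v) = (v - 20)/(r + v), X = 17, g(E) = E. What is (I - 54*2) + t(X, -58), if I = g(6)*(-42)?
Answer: -14682/41 ≈ -358.10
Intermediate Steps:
I = -252 (I = 6*(-42) = -252)
t(r, v) = (-20 + v)/(r + v)
(I - 54*2) + t(X, -58) = (-252 - 54*2) + (-20 - 58)/(17 - 58) = (-252 - 108) - 78/(-41) = -360 - 1/41*(-78) = -360 + 78/41 = -14682/41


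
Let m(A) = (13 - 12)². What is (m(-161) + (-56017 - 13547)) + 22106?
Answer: -47457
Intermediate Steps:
m(A) = 1 (m(A) = 1² = 1)
(m(-161) + (-56017 - 13547)) + 22106 = (1 + (-56017 - 13547)) + 22106 = (1 - 69564) + 22106 = -69563 + 22106 = -47457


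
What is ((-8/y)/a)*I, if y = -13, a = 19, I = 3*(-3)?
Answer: -72/247 ≈ -0.29150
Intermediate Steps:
I = -9
((-8/y)/a)*I = (-8/(-13)/19)*(-9) = (-8*(-1/13)*(1/19))*(-9) = ((8/13)*(1/19))*(-9) = (8/247)*(-9) = -72/247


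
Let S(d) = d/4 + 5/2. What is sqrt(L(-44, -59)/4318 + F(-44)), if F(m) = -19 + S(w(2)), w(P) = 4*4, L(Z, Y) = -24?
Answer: I*sqrt(233167682)/4318 ≈ 3.5363*I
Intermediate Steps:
w(P) = 16
S(d) = 5/2 + d/4 (S(d) = d*(1/4) + 5*(1/2) = d/4 + 5/2 = 5/2 + d/4)
F(m) = -25/2 (F(m) = -19 + (5/2 + (1/4)*16) = -19 + (5/2 + 4) = -19 + 13/2 = -25/2)
sqrt(L(-44, -59)/4318 + F(-44)) = sqrt(-24/4318 - 25/2) = sqrt(-24*1/4318 - 25/2) = sqrt(-12/2159 - 25/2) = sqrt(-53999/4318) = I*sqrt(233167682)/4318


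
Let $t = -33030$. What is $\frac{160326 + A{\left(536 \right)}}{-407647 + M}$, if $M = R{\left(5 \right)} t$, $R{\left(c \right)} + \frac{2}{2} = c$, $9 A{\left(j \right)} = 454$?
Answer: $- \frac{1443388}{4857903} \approx -0.29712$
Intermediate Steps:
$A{\left(j \right)} = \frac{454}{9}$ ($A{\left(j \right)} = \frac{1}{9} \cdot 454 = \frac{454}{9}$)
$R{\left(c \right)} = -1 + c$
$M = -132120$ ($M = \left(-1 + 5\right) \left(-33030\right) = 4 \left(-33030\right) = -132120$)
$\frac{160326 + A{\left(536 \right)}}{-407647 + M} = \frac{160326 + \frac{454}{9}}{-407647 - 132120} = \frac{1443388}{9 \left(-539767\right)} = \frac{1443388}{9} \left(- \frac{1}{539767}\right) = - \frac{1443388}{4857903}$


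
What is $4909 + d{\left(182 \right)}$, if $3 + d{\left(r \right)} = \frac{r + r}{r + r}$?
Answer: $4907$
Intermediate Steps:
$d{\left(r \right)} = -2$ ($d{\left(r \right)} = -3 + \frac{r + r}{r + r} = -3 + \frac{2 r}{2 r} = -3 + 2 r \frac{1}{2 r} = -3 + 1 = -2$)
$4909 + d{\left(182 \right)} = 4909 - 2 = 4907$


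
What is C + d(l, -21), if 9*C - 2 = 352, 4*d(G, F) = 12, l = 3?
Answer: 127/3 ≈ 42.333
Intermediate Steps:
d(G, F) = 3 (d(G, F) = (¼)*12 = 3)
C = 118/3 (C = 2/9 + (⅑)*352 = 2/9 + 352/9 = 118/3 ≈ 39.333)
C + d(l, -21) = 118/3 + 3 = 127/3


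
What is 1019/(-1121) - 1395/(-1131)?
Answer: 137102/422617 ≈ 0.32441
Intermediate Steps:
1019/(-1121) - 1395/(-1131) = 1019*(-1/1121) - 1395*(-1/1131) = -1019/1121 + 465/377 = 137102/422617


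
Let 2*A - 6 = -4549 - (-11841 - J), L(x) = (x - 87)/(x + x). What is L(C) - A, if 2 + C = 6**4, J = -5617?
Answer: -2174007/2588 ≈ -840.03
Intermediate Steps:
C = 1294 (C = -2 + 6**4 = -2 + 1296 = 1294)
L(x) = (-87 + x)/(2*x) (L(x) = (-87 + x)/((2*x)) = (-87 + x)*(1/(2*x)) = (-87 + x)/(2*x))
A = 1681/2 (A = 3 + (-4549 - (-11841 - 1*(-5617)))/2 = 3 + (-4549 - (-11841 + 5617))/2 = 3 + (-4549 - 1*(-6224))/2 = 3 + (-4549 + 6224)/2 = 3 + (1/2)*1675 = 3 + 1675/2 = 1681/2 ≈ 840.50)
L(C) - A = (1/2)*(-87 + 1294)/1294 - 1*1681/2 = (1/2)*(1/1294)*1207 - 1681/2 = 1207/2588 - 1681/2 = -2174007/2588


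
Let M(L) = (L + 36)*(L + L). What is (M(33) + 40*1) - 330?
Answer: 4264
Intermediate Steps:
M(L) = 2*L*(36 + L) (M(L) = (36 + L)*(2*L) = 2*L*(36 + L))
(M(33) + 40*1) - 330 = (2*33*(36 + 33) + 40*1) - 330 = (2*33*69 + 40) - 330 = (4554 + 40) - 330 = 4594 - 330 = 4264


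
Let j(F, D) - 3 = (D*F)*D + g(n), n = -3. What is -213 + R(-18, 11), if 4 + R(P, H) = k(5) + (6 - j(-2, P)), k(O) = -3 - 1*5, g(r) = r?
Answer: 429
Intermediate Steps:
k(O) = -8 (k(O) = -3 - 5 = -8)
j(F, D) = F*D² (j(F, D) = 3 + ((D*F)*D - 3) = 3 + (F*D² - 3) = 3 + (-3 + F*D²) = F*D²)
R(P, H) = -6 + 2*P² (R(P, H) = -4 + (-8 + (6 - (-2)*P²)) = -4 + (-8 + (6 + 2*P²)) = -4 + (-2 + 2*P²) = -6 + 2*P²)
-213 + R(-18, 11) = -213 + (-6 + 2*(-18)²) = -213 + (-6 + 2*324) = -213 + (-6 + 648) = -213 + 642 = 429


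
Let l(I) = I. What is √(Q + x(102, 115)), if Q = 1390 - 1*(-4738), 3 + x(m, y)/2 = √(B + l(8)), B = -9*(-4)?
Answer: √(6122 + 4*√11) ≈ 78.328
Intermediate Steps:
B = 36
x(m, y) = -6 + 4*√11 (x(m, y) = -6 + 2*√(36 + 8) = -6 + 2*√44 = -6 + 2*(2*√11) = -6 + 4*√11)
Q = 6128 (Q = 1390 + 4738 = 6128)
√(Q + x(102, 115)) = √(6128 + (-6 + 4*√11)) = √(6122 + 4*√11)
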